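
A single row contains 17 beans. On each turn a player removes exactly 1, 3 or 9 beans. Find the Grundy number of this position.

1

Compute g(0), g(1), … for moves {1, 3, 9}:
k:     0  1  2  3  4  5  6  7  8  9 10 11 12 13 14 15 16 17
g(k):  0  1  0  1  0  1  0  1  0  1  0  1  0  1  0  1  0  1
So g(17) = 1.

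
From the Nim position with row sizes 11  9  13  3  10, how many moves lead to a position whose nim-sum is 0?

In binary:
  1011  (11)
  1001  (9)
  1101  (13)
  0011  (3)
  1010  (10)
  ----
  0110  (6)
The overall nim-sum is X = 6. A row of size p has a winning move iff p XOR X < p (reduce it to p XOR X).
  11: 11 XOR 6 = 13 ≥ 11 — no move.
  9: 9 XOR 6 = 15 ≥ 9 — no move.
  13: 13 XOR 6 = 11 < 13 — winning move (to 11).
  3: 3 XOR 6 = 5 ≥ 3 — no move.
  10: 10 XOR 6 = 12 ≥ 10 — no move.
That gives 1 winning move.

1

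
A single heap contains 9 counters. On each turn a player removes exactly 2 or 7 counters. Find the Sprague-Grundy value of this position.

Grundy values for subtraction set {2, 7}:
g(0) = mex{} = 0
g(1) = mex{} = 0
g(2) = mex{0} = 1
g(3) = mex{0} = 1
g(4) = mex{1} = 0
g(5) = mex{1} = 0
g(6) = mex{0} = 1
g(7) = mex{0} = 1
g(8) = mex{0,1} = 2
g(9) = mex{1} = 0
So g(9) = 0.

0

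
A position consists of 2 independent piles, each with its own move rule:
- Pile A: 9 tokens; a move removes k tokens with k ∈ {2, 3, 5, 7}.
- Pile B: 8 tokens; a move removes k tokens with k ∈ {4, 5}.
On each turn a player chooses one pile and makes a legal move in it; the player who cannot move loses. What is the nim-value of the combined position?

2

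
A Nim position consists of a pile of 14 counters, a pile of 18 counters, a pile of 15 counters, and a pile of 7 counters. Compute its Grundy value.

Compute the nim-sum pairwise:
14 XOR 18 = 28
28 XOR 15 = 19
19 XOR 7 = 20

20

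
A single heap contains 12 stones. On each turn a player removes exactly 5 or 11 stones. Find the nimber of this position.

2

Compute g(0), g(1), … for moves {5, 11}:
g(0) = mex{} = 0
g(1) = mex{} = 0
g(2) = mex{} = 0
g(3) = mex{} = 0
g(4) = mex{} = 0
g(5) = mex{0} = 1
g(6) = mex{0} = 1
g(7) = mex{0} = 1
g(8) = mex{0} = 1
g(9) = mex{0} = 1
g(10) = mex{1} = 0
g(11) = mex{0,1} = 2
g(12) = mex{0,1} = 2
So g(12) = 2.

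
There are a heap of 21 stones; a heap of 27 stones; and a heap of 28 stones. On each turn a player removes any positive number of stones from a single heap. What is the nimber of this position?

18

Nim-sum: 21 ^ 27 ^ 28 = 18.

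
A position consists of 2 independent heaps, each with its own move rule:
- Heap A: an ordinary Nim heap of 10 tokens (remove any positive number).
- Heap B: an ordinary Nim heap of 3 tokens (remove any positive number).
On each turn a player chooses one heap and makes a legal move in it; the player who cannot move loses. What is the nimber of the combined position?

9

Heap A is a plain Nim heap of size 10, so its Grundy value is 10.
Heap B is a plain Nim heap of size 3, so its Grundy value is 3.
The value of a disjunctive sum is the nim-sum of the parts.
Combined value = 10 XOR 3 = 9.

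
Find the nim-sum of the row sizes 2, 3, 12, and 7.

Bitwise XOR of the heap sizes:
  0010  (2)
  0011  (3)
  1100  (12)
  0111  (7)
  ----
  1010  (10)

10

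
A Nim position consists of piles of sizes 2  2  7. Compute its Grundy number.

7

Compute the nim-sum pairwise:
2 ^ 2 = 0
0 ^ 7 = 7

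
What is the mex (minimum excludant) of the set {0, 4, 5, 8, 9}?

0 is in the set but 1 is not, so the mex is 1.

1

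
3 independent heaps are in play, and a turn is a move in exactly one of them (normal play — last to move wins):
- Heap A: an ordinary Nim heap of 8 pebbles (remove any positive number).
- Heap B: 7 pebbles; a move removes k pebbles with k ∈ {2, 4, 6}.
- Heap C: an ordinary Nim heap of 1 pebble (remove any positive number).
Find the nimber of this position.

10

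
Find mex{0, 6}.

1

0 is in the set but 1 is not, so the mex is 1.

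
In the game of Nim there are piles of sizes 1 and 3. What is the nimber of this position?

Nim-sum: 1 ^ 3 = 2.

2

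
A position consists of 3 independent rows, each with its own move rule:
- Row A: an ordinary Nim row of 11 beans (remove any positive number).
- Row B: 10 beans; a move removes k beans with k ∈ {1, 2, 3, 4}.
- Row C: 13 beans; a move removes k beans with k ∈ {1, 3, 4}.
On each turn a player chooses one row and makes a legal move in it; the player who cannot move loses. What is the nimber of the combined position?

Row A is a plain Nim row of size 11, so its Grundy value is 11.
For row B, compute g(0), g(1), … with moves {1, 2, 3, 4}:
k:     0  1  2  3  4  5  6  7  8  9 10
g(k):  0  1  2  3  4  0  1  2  3  4  0
So g(10) = 0.
Build the Grundy sequence for row C with g(k) = mex{g(k−s) : s ∈ {1, 3, 4}, s ≤ k}:
k:     0  1  2  3  4  5  6  7  8  9 10 11 12 13
g(k):  0  1  0  1  2  3  2  0  1  0  1  2  3  2
So g(13) = 2.
The value of a disjunctive sum is the nim-sum of the parts.
Combined value = 11 ⊕ 0 ⊕ 2 = 9.

9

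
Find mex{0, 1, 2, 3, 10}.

4

The values 0, 1, 2, 3 are all present; 4 is the first non-negative integer missing from the set.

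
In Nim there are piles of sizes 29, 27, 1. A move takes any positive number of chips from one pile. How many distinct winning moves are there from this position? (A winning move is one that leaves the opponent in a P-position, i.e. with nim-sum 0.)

1

Write each in binary and XOR column by column:
  11101  (29)
  11011  (27)
  00001  (1)
  -----
  00111  (7)
The overall nim-sum is X = 7. A pile of size p has a winning move iff p XOR X < p (reduce it to p XOR X).
  29: 29 XOR 7 = 26 < 29 — winning move (to 26).
  27: 27 XOR 7 = 28 ≥ 27 — no move.
  1: 1 XOR 7 = 6 ≥ 1 — no move.
That gives 1 winning move.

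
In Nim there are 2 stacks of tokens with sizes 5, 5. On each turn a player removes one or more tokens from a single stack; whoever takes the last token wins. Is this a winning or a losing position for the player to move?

Losing position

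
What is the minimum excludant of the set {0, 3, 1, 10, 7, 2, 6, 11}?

The values 0, 1, 2, 3 are all present; 4 is the first non-negative integer missing from the set.

4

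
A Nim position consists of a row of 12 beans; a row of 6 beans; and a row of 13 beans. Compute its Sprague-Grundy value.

7

Bitwise XOR of the heap sizes:
  1100  (12)
  0110  (6)
  1101  (13)
  ----
  0111  (7)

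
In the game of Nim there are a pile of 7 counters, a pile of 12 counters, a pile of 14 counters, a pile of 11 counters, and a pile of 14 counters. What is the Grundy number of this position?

0

Compute the nim-sum pairwise:
7 ^ 12 = 11
11 ^ 14 = 5
5 ^ 11 = 14
14 ^ 14 = 0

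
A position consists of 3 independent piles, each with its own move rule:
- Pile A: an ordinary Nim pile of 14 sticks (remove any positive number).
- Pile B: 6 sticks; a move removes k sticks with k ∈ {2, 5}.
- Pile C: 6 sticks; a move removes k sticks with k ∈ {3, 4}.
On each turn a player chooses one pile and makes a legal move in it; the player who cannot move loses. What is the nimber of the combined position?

13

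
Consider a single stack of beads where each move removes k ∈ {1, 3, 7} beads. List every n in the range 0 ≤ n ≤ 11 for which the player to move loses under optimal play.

0, 2, 4, 6, 8, 10

Grundy values for subtraction set {1, 3, 7}:
k:     0  1  2  3  4  5  6  7  8  9 10 11
g(k):  0  1  0  1  0  1  0  1  0  1  0  1
The P-positions (g = 0) in 0..11 are 0, 2, 4, 6, 8, 10.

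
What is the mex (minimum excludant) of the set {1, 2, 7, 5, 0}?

3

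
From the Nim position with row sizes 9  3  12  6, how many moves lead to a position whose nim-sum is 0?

Compute the nim-sum pairwise:
9 ^ 3 = 10
10 ^ 12 = 6
6 ^ 6 = 0
The nim-sum is already 0, so every move leaves a nonzero nim-sum — there are no winning moves.

0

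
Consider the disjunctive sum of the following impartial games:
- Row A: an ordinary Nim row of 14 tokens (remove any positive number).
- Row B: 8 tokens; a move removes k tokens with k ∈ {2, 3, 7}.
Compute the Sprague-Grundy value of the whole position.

Row A is a plain Nim row of size 14, so its Grundy value is 14.
Build the Grundy sequence for row B with g(k) = mex{g(k−s) : s ∈ {2, 3, 7}, s ≤ k}:
k:     0  1  2  3  4  5  6  7  8
g(k):  0  0  1  1  2  0  0  1  1
So g(8) = 1.
By the Sprague-Grundy theorem, the Grundy value of a sum of independent games is the XOR of the component values.
Combined value = 14 ⊕ 1 = 15.

15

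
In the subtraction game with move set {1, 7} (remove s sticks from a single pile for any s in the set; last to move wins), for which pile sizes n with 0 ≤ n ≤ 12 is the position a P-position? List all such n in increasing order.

0, 2, 4, 6, 8, 10, 12

Compute g(0), g(1), … for moves {1, 7}:
k:     0  1  2  3  4  5  6  7  8  9 10 11 12
g(k):  0  1  0  1  0  1  0  1  0  1  0  1  0
The P-positions (g = 0) in 0..12 are 0, 2, 4, 6, 8, 10, 12.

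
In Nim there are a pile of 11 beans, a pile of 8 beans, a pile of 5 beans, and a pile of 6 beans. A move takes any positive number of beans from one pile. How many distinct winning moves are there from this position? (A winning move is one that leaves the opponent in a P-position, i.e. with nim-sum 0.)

Compute the nim-sum pairwise:
11 ⊕ 8 = 3
3 ⊕ 5 = 6
6 ⊕ 6 = 0
The nim-sum is already 0, so every move leaves a nonzero nim-sum — there are no winning moves.

0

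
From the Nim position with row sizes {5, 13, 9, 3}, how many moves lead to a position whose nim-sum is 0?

1

Compute the nim-sum pairwise:
5 XOR 13 = 8
8 XOR 9 = 1
1 XOR 3 = 2
The overall nim-sum is X = 2. A row of size p has a winning move iff p XOR X < p (reduce it to p XOR X).
  5: 5 XOR 2 = 7 ≥ 5 — no move.
  13: 13 XOR 2 = 15 ≥ 13 — no move.
  9: 9 XOR 2 = 11 ≥ 9 — no move.
  3: 3 XOR 2 = 1 < 3 — winning move (to 1).
That gives 1 winning move.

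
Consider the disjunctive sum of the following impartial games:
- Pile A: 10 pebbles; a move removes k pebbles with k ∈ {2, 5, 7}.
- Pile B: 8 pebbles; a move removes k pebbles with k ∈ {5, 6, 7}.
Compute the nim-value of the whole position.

1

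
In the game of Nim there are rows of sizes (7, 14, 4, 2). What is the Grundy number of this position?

15

Compute the nim-sum pairwise:
7 ⊕ 14 = 9
9 ⊕ 4 = 13
13 ⊕ 2 = 15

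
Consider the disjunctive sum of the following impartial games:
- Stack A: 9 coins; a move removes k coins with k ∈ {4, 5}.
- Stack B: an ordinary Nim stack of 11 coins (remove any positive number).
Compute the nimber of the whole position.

Build the Grundy sequence for stack A with g(k) = mex{g(k−s) : s ∈ {4, 5}, s ≤ k}:
g(0) = mex{} = 0
g(1) = mex{} = 0
g(2) = mex{} = 0
g(3) = mex{} = 0
g(4) = mex{0} = 1
g(5) = mex{0} = 1
g(6) = mex{0} = 1
g(7) = mex{0} = 1
g(8) = mex{0,1} = 2
g(9) = mex{1} = 0
So g(9) = 0.
Stack B is a plain Nim stack of size 11, so its Grundy value is 11.
The value of a disjunctive sum is the nim-sum of the parts.
Combined value = 0 ⊕ 11 = 11.

11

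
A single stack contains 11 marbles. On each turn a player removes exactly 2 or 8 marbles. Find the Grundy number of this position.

Build the Grundy sequence with g(k) = mex{g(k−s) : s ∈ {2, 8}, s ≤ k}:
k:     0  1  2  3  4  5  6  7  8  9 10 11
g(k):  0  0  1  1  0  0  1  1  2  2  0  0
So g(11) = 0.

0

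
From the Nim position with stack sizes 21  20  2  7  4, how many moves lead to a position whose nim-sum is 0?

Compute the nim-sum pairwise:
21 ^ 20 = 1
1 ^ 2 = 3
3 ^ 7 = 4
4 ^ 4 = 0
The nim-sum is already 0, so every move leaves a nonzero nim-sum — there are no winning moves.

0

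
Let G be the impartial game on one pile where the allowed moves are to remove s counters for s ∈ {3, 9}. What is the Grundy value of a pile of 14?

Build the Grundy sequence with g(k) = mex{g(k−s) : s ∈ {3, 9}, s ≤ k}:
g(0) = mex{} = 0
g(1) = mex{} = 0
g(2) = mex{} = 0
g(3) = mex{0} = 1
g(4) = mex{0} = 1
g(5) = mex{0} = 1
g(6) = mex{1} = 0
g(7) = mex{1} = 0
g(8) = mex{1} = 0
g(9) = mex{0} = 1
g(10) = mex{0} = 1
g(11) = mex{0} = 1
g(12) = mex{1} = 0
g(13) = mex{1} = 0
g(14) = mex{1} = 0
So g(14) = 0.

0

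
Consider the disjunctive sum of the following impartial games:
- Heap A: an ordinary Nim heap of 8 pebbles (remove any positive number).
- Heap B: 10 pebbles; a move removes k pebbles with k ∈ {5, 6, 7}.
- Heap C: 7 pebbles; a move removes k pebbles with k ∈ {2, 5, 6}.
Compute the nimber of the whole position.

9

Heap A is a plain Nim heap of size 8, so its Grundy value is 8.
Grundy values for heap B (subtraction set {5, 6, 7}):
k:     0  1  2  3  4  5  6  7  8  9 10
g(k):  0  0  0  0  0  1  1  1  1  1  2
So g(10) = 2.
For heap C, compute g(0), g(1), … with moves {2, 5, 6}:
g(0) = mex{} = 0
g(1) = mex{} = 0
g(2) = mex{0} = 1
g(3) = mex{0} = 1
g(4) = mex{1} = 0
g(5) = mex{0,1} = 2
g(6) = mex{0} = 1
g(7) = mex{0,1,2} = 3
So g(7) = 3.
The value of a disjunctive sum is the nim-sum of the parts.
Combined value = 8 XOR 2 XOR 3 = 9.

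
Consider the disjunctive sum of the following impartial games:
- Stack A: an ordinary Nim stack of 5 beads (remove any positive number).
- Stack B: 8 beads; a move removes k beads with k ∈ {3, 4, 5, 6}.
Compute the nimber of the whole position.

Stack A is a plain Nim stack of size 5, so its Grundy value is 5.
For stack B, compute g(0), g(1), … with moves {3, 4, 5, 6}:
g(0) = mex{} = 0
g(1) = mex{} = 0
g(2) = mex{} = 0
g(3) = mex{0} = 1
g(4) = mex{0} = 1
g(5) = mex{0} = 1
g(6) = mex{0,1} = 2
g(7) = mex{0,1} = 2
g(8) = mex{0,1} = 2
So g(8) = 2.
The value of a disjunctive sum is the nim-sum of the parts.
Combined value = 5 ⊕ 2 = 7.

7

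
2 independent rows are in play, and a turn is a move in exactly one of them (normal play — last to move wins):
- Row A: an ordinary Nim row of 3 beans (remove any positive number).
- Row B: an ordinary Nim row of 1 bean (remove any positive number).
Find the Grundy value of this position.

2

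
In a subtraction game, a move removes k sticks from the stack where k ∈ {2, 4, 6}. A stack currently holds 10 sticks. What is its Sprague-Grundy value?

1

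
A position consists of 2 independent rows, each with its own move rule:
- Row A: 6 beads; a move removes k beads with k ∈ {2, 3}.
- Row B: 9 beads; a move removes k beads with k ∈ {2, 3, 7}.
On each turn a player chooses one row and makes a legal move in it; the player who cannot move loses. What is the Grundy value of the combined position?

Grundy values for row A (subtraction set {2, 3}):
k:     0  1  2  3  4  5  6
g(k):  0  0  1  1  2  0  0
So g(6) = 0.
Build the Grundy sequence for row B with g(k) = mex{g(k−s) : s ∈ {2, 3, 7}, s ≤ k}:
k:     0  1  2  3  4  5  6  7  8  9
g(k):  0  0  1  1  2  0  0  1  1  2
So g(9) = 2.
By the Sprague-Grundy theorem, the Grundy value of a sum of independent games is the XOR of the component values.
Combined value = 0 ⊕ 2 = 2.

2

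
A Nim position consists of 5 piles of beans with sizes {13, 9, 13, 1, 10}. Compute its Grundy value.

2

Nim-sum: 13 ^ 9 ^ 13 ^ 1 ^ 10 = 2.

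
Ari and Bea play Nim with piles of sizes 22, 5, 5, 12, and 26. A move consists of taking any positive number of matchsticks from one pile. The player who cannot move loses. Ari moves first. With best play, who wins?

Bea wins

Nim-sum: 22 XOR 5 XOR 5 XOR 12 XOR 26 = 0.
The nim-sum is 0, so this is a P-position: the player to move is in a losing position under optimal play; Ari is about to move from it and so loses — Bea wins.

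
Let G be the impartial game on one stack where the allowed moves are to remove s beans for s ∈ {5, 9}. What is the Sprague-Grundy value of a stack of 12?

2

Grundy values for subtraction set {5, 9}:
k:     0  1  2  3  4  5  6  7  8  9 10 11 12
g(k):  0  0  0  0  0  1  1  1  1  1  2  2  2
So g(12) = 2.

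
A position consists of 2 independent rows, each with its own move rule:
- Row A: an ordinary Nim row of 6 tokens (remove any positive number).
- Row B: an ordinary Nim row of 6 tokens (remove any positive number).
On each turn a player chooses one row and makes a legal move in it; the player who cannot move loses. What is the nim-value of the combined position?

0

Row A is a plain Nim row of size 6, so its Grundy value is 6.
Row B is a plain Nim row of size 6, so its Grundy value is 6.
The value of a disjunctive sum is the nim-sum of the parts.
Combined value = 6 ⊕ 6 = 0.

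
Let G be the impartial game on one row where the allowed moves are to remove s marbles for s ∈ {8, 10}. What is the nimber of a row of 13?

1

Build the Grundy sequence with g(k) = mex{g(k−s) : s ∈ {8, 10}, s ≤ k}:
k:     0  1  2  3  4  5  6  7  8  9 10 11 12 13
g(k):  0  0  0  0  0  0  0  0  1  1  1  1  1  1
So g(13) = 1.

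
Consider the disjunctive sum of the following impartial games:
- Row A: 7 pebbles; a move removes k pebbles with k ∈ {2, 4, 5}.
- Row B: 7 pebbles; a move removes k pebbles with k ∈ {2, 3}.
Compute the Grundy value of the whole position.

1

For row A, compute g(0), g(1), … with moves {2, 4, 5}:
g(0) = mex{} = 0
g(1) = mex{} = 0
g(2) = mex{0} = 1
g(3) = mex{0} = 1
g(4) = mex{0,1} = 2
g(5) = mex{0,1} = 2
g(6) = mex{0,1,2} = 3
g(7) = mex{1,2} = 0
So g(7) = 0.
Grundy values for row B (subtraction set {2, 3}):
k:     0  1  2  3  4  5  6  7
g(k):  0  0  1  1  2  0  0  1
So g(7) = 1.
The value of a disjunctive sum is the nim-sum of the parts.
Combined value = 0 ⊕ 1 = 1.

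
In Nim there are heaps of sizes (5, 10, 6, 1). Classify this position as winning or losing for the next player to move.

Winning position

Nim-sum: 5 ⊕ 10 ⊕ 6 ⊕ 1 = 8.
The nim-sum is 8 ≠ 0, so this is an N-position: the player to move can win.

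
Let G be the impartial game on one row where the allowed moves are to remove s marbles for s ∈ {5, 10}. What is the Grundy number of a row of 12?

2

Compute g(0), g(1), … for moves {5, 10}:
k:     0  1  2  3  4  5  6  7  8  9 10 11 12
g(k):  0  0  0  0  0  1  1  1  1  1  2  2  2
So g(12) = 2.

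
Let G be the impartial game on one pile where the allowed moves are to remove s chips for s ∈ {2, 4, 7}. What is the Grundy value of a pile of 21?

Compute g(0), g(1), … for moves {2, 4, 7}:
k:     0  1  2  3  4  5  6  7  8  9 10 11 12 13 14 15 16 17 18 19 20 21
g(k):  0  0  1  1  2  2  0  3  1  0  2  1  0  2  1  0  2  1  0  2  1  0
So g(21) = 0.

0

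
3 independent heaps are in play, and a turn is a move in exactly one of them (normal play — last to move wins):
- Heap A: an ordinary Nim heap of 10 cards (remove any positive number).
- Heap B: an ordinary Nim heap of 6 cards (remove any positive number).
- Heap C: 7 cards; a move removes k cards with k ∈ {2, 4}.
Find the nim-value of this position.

12

Heap A is a plain Nim heap of size 10, so its Grundy value is 10.
Heap B is a plain Nim heap of size 6, so its Grundy value is 6.
Build the Grundy sequence for heap C with g(k) = mex{g(k−s) : s ∈ {2, 4}, s ≤ k}:
k:     0  1  2  3  4  5  6  7
g(k):  0  0  1  1  2  2  0  0
So g(7) = 0.
By the Sprague-Grundy theorem, the Grundy value of a sum of independent games is the XOR of the component values.
Combined value = 10 ⊕ 6 ⊕ 0 = 12.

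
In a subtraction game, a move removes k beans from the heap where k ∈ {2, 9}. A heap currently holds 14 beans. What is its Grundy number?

1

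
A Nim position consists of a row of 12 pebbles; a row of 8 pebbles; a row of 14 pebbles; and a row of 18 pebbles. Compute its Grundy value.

Compute the nim-sum pairwise:
12 XOR 8 = 4
4 XOR 14 = 10
10 XOR 18 = 24

24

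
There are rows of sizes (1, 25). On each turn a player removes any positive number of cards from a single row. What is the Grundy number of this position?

Compute the nim-sum pairwise:
1 XOR 25 = 24

24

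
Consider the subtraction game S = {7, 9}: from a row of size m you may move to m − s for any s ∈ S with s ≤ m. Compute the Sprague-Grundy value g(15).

Compute g(0), g(1), … for moves {7, 9}:
k:     0  1  2  3  4  5  6  7  8  9 10 11 12 13 14 15
g(k):  0  0  0  0  0  0  0  1  1  1  1  1  1  1  2  2
So g(15) = 2.

2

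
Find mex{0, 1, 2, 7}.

The values 0, 1, 2 are all present; 3 is the first non-negative integer missing from the set.

3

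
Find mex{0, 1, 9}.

The values 0, 1 are all present; 2 is the first non-negative integer missing from the set.

2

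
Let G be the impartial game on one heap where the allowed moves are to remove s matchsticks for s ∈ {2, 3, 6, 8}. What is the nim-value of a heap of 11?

3

Build the Grundy sequence with g(k) = mex{g(k−s) : s ∈ {2, 3, 6, 8}, s ≤ k}:
g(0) = mex{} = 0
g(1) = mex{} = 0
g(2) = mex{0} = 1
g(3) = mex{0} = 1
g(4) = mex{0,1} = 2
g(5) = mex{1} = 0
g(6) = mex{0,1,2} = 3
g(7) = mex{0,2} = 1
g(8) = mex{0,1,3} = 2
g(9) = mex{0,1,3} = 2
g(10) = mex{1,2} = 0
g(11) = mex{0,1,2} = 3
So g(11) = 3.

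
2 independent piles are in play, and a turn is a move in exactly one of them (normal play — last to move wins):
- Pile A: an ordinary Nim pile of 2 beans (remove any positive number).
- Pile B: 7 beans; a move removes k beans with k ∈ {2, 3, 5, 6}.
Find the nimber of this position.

1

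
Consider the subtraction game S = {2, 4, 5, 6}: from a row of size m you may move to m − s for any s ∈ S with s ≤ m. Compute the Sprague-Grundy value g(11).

1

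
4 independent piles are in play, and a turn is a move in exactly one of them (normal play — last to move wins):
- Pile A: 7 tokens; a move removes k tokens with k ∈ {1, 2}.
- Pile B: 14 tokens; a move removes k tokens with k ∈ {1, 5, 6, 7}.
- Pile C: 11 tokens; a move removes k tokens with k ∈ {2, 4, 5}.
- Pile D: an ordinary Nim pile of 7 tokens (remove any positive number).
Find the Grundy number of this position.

For pile A, compute g(0), g(1), … with moves {1, 2}:
g(0) = mex{} = 0
g(1) = mex{0} = 1
g(2) = mex{0,1} = 2
g(3) = mex{1,2} = 0
g(4) = mex{0,2} = 1
g(5) = mex{0,1} = 2
g(6) = mex{1,2} = 0
g(7) = mex{0,2} = 1
So g(7) = 1.
Grundy values for pile B (subtraction set {1, 5, 6, 7}):
k:     0  1  2  3  4  5  6  7  8  9 10 11 12 13 14
g(k):  0  1  0  1  0  1  2  3  2  3  2  3  0  1  0
So g(14) = 0.
Grundy values for pile C (subtraction set {2, 4, 5}):
g(0) = mex{} = 0
g(1) = mex{} = 0
g(2) = mex{0} = 1
g(3) = mex{0} = 1
g(4) = mex{0,1} = 2
g(5) = mex{0,1} = 2
g(6) = mex{0,1,2} = 3
g(7) = mex{1,2} = 0
g(8) = mex{1,2,3} = 0
g(9) = mex{0,2} = 1
g(10) = mex{0,2,3} = 1
g(11) = mex{0,1,3} = 2
So g(11) = 2.
Pile D is a plain Nim pile of size 7, so its Grundy value is 7.
By the Sprague-Grundy theorem, the Grundy value of a sum of independent games is the XOR of the component values.
Combined value = 1 ⊕ 0 ⊕ 2 ⊕ 7 = 4.

4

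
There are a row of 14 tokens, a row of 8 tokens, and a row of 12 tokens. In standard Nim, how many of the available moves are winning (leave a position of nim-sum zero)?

Write each in binary and XOR column by column:
  1110  (14)
  1000  (8)
  1100  (12)
  ----
  1010  (10)
The overall nim-sum is X = 10. A row of size p has a winning move iff p XOR X < p (reduce it to p XOR X).
  14: 14 XOR 10 = 4 < 14 — winning move (to 4).
  8: 8 XOR 10 = 2 < 8 — winning move (to 2).
  12: 12 XOR 10 = 6 < 12 — winning move (to 6).
That gives 3 winning moves.

3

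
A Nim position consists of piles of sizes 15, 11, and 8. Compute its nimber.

Nim-sum: 15 ⊕ 11 ⊕ 8 = 12.

12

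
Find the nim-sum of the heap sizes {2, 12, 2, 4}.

8

Compute the nim-sum pairwise:
2 ^ 12 = 14
14 ^ 2 = 12
12 ^ 4 = 8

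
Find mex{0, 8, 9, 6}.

0 is in the set but 1 is not, so the mex is 1.

1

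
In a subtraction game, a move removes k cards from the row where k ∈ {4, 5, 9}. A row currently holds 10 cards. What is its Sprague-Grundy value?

2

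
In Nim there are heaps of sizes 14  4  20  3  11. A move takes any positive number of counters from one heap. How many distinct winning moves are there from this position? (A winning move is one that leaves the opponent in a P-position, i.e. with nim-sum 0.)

1

Nim-sum: 14 XOR 4 XOR 20 XOR 3 XOR 11 = 22.
The overall nim-sum is X = 22. A heap of size p has a winning move iff p XOR X < p (reduce it to p XOR X).
  14: 14 XOR 22 = 24 ≥ 14 — no move.
  4: 4 XOR 22 = 18 ≥ 4 — no move.
  20: 20 XOR 22 = 2 < 20 — winning move (to 2).
  3: 3 XOR 22 = 21 ≥ 3 — no move.
  11: 11 XOR 22 = 29 ≥ 11 — no move.
That gives 1 winning move.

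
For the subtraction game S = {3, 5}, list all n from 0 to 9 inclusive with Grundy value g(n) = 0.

0, 1, 2, 8, 9

Compute g(0), g(1), … for moves {3, 5}:
k:     0  1  2  3  4  5  6  7  8  9
g(k):  0  0  0  1  1  1  2  2  0  0
The P-positions (g = 0) in 0..9 are 0, 1, 2, 8, 9.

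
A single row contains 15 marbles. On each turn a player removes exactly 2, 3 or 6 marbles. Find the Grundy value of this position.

3

Build the Grundy sequence with g(k) = mex{g(k−s) : s ∈ {2, 3, 6}, s ≤ k}:
k:     0  1  2  3  4  5  6  7  8  9 10 11 12 13 14 15
g(k):  0  0  1  1  2  0  3  1  2  0  0  1  1  2  0  3
So g(15) = 3.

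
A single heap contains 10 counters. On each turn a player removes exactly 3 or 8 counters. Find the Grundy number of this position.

Grundy values for subtraction set {3, 8}:
g(0) = mex{} = 0
g(1) = mex{} = 0
g(2) = mex{} = 0
g(3) = mex{0} = 1
g(4) = mex{0} = 1
g(5) = mex{0} = 1
g(6) = mex{1} = 0
g(7) = mex{1} = 0
g(8) = mex{0,1} = 2
g(9) = mex{0} = 1
g(10) = mex{0} = 1
So g(10) = 1.

1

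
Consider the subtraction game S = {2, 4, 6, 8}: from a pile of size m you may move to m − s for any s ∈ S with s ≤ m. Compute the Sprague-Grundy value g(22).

Grundy values for subtraction set {2, 4, 6, 8}:
k:     0  1  2  3  4  5  6  7  8  9 10 11 12 13 14 15 16 17 18 19 20 21 22
g(k):  0  0  1  1  2  2  3  3  4  4  0  0  1  1  2  2  3  3  4  4  0  0  1
So g(22) = 1.

1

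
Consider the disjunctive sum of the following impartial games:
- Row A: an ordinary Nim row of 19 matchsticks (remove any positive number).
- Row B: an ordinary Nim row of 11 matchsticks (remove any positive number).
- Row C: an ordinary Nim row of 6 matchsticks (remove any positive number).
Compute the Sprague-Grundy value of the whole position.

30

Row A is a plain Nim row of size 19, so its Grundy value is 19.
Row B is a plain Nim row of size 11, so its Grundy value is 11.
Row C is a plain Nim row of size 6, so its Grundy value is 6.
The value of a disjunctive sum is the nim-sum of the parts.
Combined value = 19 XOR 11 XOR 6 = 30.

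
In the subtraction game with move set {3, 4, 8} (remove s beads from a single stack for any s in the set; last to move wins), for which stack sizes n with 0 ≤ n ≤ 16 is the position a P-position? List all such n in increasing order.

Grundy values for subtraction set {3, 4, 8}:
k:     0  1  2  3  4  5  6  7  8  9 10 11 12 13 14 15 16
g(k):  0  0  0  1  1  1  2  0  2  3  1  3  0  0  0  1  1
The P-positions (g = 0) in 0..16 are 0, 1, 2, 7, 12, 13, 14.

0, 1, 2, 7, 12, 13, 14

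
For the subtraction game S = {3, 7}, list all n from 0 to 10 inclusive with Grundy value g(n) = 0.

0, 1, 2, 6, 10

Grundy values for subtraction set {3, 7}:
k:     0  1  2  3  4  5  6  7  8  9 10
g(k):  0  0  0  1  1  1  0  2  2  1  0
The P-positions (g = 0) in 0..10 are 0, 1, 2, 6, 10.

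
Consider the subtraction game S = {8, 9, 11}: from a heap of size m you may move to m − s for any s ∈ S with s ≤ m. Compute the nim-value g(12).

Compute g(0), g(1), … for moves {8, 9, 11}:
k:     0  1  2  3  4  5  6  7  8  9 10 11 12
g(k):  0  0  0  0  0  0  0  0  1  1  1  1  1
So g(12) = 1.

1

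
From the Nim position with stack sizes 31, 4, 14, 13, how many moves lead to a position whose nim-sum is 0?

1

In binary:
  11111  (31)
  00100  (4)
  01110  (14)
  01101  (13)
  -----
  11000  (24)
The overall nim-sum is X = 24. A stack of size p has a winning move iff p XOR X < p (reduce it to p XOR X).
  31: 31 XOR 24 = 7 < 31 — winning move (to 7).
  4: 4 XOR 24 = 28 ≥ 4 — no move.
  14: 14 XOR 24 = 22 ≥ 14 — no move.
  13: 13 XOR 24 = 21 ≥ 13 — no move.
That gives 1 winning move.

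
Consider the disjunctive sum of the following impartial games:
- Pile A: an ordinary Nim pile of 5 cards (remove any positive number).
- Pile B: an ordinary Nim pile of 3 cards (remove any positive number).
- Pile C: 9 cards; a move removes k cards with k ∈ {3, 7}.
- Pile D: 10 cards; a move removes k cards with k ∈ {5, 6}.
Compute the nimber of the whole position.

5

Pile A is a plain Nim pile of size 5, so its Grundy value is 5.
Pile B is a plain Nim pile of size 3, so its Grundy value is 3.
Grundy values for pile C (subtraction set {3, 7}):
k:     0  1  2  3  4  5  6  7  8  9
g(k):  0  0  0  1  1  1  0  2  2  1
So g(9) = 1.
For pile D, compute g(0), g(1), … with moves {5, 6}:
g(0) = mex{} = 0
g(1) = mex{} = 0
g(2) = mex{} = 0
g(3) = mex{} = 0
g(4) = mex{} = 0
g(5) = mex{0} = 1
g(6) = mex{0} = 1
g(7) = mex{0} = 1
g(8) = mex{0} = 1
g(9) = mex{0} = 1
g(10) = mex{0,1} = 2
So g(10) = 2.
By the Sprague-Grundy theorem, the Grundy value of a sum of independent games is the XOR of the component values.
Combined value = 5 XOR 3 XOR 1 XOR 2 = 5.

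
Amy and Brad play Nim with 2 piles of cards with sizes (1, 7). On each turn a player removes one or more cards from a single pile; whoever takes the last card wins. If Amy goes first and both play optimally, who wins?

Amy wins

Compute the nim-sum pairwise:
1 ^ 7 = 6
The nim-sum is 6 ≠ 0, so this is an N-position: the player to move can win; Amy has a winning move.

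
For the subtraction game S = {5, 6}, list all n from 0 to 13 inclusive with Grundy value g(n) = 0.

0, 1, 2, 3, 4, 11, 12, 13

Compute g(0), g(1), … for moves {5, 6}:
g(0) = mex{} = 0
g(1) = mex{} = 0
g(2) = mex{} = 0
g(3) = mex{} = 0
g(4) = mex{} = 0
g(5) = mex{0} = 1
g(6) = mex{0} = 1
g(7) = mex{0} = 1
g(8) = mex{0} = 1
g(9) = mex{0} = 1
g(10) = mex{0,1} = 2
g(11) = mex{1} = 0
g(12) = mex{1} = 0
g(13) = mex{1} = 0
The P-positions (g = 0) in 0..13 are 0, 1, 2, 3, 4, 11, 12, 13.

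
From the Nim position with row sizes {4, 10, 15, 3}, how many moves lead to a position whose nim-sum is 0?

3

Nim-sum: 4 ^ 10 ^ 15 ^ 3 = 2.
The overall nim-sum is X = 2. A row of size p has a winning move iff p XOR X < p (reduce it to p XOR X).
  4: 4 XOR 2 = 6 ≥ 4 — no move.
  10: 10 XOR 2 = 8 < 10 — winning move (to 8).
  15: 15 XOR 2 = 13 < 15 — winning move (to 13).
  3: 3 XOR 2 = 1 < 3 — winning move (to 1).
That gives 3 winning moves.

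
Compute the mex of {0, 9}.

1

0 is in the set but 1 is not, so the mex is 1.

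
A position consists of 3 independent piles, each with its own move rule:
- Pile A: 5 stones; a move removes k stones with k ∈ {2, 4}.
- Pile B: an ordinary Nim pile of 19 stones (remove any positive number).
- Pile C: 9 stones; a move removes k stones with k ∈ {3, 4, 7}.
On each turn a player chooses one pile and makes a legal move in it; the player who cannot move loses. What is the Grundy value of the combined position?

18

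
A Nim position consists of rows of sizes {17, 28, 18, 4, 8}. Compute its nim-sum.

Compute the nim-sum pairwise:
17 ^ 28 = 13
13 ^ 18 = 31
31 ^ 4 = 27
27 ^ 8 = 19

19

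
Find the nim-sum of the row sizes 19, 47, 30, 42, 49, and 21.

44

Compute the nim-sum pairwise:
19 XOR 47 = 60
60 XOR 30 = 34
34 XOR 42 = 8
8 XOR 49 = 57
57 XOR 21 = 44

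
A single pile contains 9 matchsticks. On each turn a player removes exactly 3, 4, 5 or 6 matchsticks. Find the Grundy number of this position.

Build the Grundy sequence with g(k) = mex{g(k−s) : s ∈ {3, 4, 5, 6}, s ≤ k}:
g(0) = mex{} = 0
g(1) = mex{} = 0
g(2) = mex{} = 0
g(3) = mex{0} = 1
g(4) = mex{0} = 1
g(5) = mex{0} = 1
g(6) = mex{0,1} = 2
g(7) = mex{0,1} = 2
g(8) = mex{0,1} = 2
g(9) = mex{1,2} = 0
So g(9) = 0.

0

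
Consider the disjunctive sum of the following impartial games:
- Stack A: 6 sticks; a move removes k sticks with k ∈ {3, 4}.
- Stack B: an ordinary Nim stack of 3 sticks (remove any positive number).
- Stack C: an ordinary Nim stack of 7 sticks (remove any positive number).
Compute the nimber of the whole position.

For stack A, compute g(0), g(1), … with moves {3, 4}:
g(0) = mex{} = 0
g(1) = mex{} = 0
g(2) = mex{} = 0
g(3) = mex{0} = 1
g(4) = mex{0} = 1
g(5) = mex{0} = 1
g(6) = mex{0,1} = 2
So g(6) = 2.
Stack B is a plain Nim stack of size 3, so its Grundy value is 3.
Stack C is a plain Nim stack of size 7, so its Grundy value is 7.
By the Sprague-Grundy theorem, the Grundy value of a sum of independent games is the XOR of the component values.
Combined value = 2 ⊕ 3 ⊕ 7 = 6.

6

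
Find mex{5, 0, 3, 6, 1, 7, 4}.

The values 0, 1 are all present; 2 is the first non-negative integer missing from the set.

2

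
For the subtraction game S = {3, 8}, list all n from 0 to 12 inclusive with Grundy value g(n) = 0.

0, 1, 2, 6, 7, 11, 12

Grundy values for subtraction set {3, 8}:
g(0) = mex{} = 0
g(1) = mex{} = 0
g(2) = mex{} = 0
g(3) = mex{0} = 1
g(4) = mex{0} = 1
g(5) = mex{0} = 1
g(6) = mex{1} = 0
g(7) = mex{1} = 0
g(8) = mex{0,1} = 2
g(9) = mex{0} = 1
g(10) = mex{0} = 1
g(11) = mex{1,2} = 0
g(12) = mex{1} = 0
The P-positions (g = 0) in 0..12 are 0, 1, 2, 6, 7, 11, 12.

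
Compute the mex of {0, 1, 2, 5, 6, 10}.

The values 0, 1, 2 are all present; 3 is the first non-negative integer missing from the set.

3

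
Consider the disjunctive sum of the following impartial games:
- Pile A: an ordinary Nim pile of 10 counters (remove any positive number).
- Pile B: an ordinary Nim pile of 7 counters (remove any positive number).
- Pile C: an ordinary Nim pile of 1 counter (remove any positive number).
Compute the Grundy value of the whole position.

Pile A is a plain Nim pile of size 10, so its Grundy value is 10.
Pile B is a plain Nim pile of size 7, so its Grundy value is 7.
Pile C is a plain Nim pile of size 1, so its Grundy value is 1.
By the Sprague-Grundy theorem, the Grundy value of a sum of independent games is the XOR of the component values.
Combined value = 10 XOR 7 XOR 1 = 12.

12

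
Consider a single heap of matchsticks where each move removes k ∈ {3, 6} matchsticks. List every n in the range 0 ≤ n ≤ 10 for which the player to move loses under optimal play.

0, 1, 2, 9, 10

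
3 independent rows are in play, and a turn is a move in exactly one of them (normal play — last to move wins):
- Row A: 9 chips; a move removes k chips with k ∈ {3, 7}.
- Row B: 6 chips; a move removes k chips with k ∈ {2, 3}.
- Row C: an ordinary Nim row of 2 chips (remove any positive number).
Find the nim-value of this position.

For row A, compute g(0), g(1), … with moves {3, 7}:
k:     0  1  2  3  4  5  6  7  8  9
g(k):  0  0  0  1  1  1  0  2  2  1
So g(9) = 1.
Build the Grundy sequence for row B with g(k) = mex{g(k−s) : s ∈ {2, 3}, s ≤ k}:
k:     0  1  2  3  4  5  6
g(k):  0  0  1  1  2  0  0
So g(6) = 0.
Row C is a plain Nim row of size 2, so its Grundy value is 2.
By the Sprague-Grundy theorem, the Grundy value of a sum of independent games is the XOR of the component values.
Combined value = 1 ⊕ 0 ⊕ 2 = 3.

3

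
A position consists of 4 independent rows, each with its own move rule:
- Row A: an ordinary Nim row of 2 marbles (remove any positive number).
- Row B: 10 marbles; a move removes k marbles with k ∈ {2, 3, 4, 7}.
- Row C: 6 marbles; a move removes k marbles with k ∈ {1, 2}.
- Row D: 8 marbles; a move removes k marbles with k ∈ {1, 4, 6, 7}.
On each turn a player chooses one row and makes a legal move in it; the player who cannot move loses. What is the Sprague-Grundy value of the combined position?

3

Row A is a plain Nim row of size 2, so its Grundy value is 2.
For row B, compute g(0), g(1), … with moves {2, 3, 4, 7}:
k:     0  1  2  3  4  5  6  7  8  9 10
g(k):  0  0  1  1  2  2  0  3  1  4  2
So g(10) = 2.
Grundy values for row C (subtraction set {1, 2}):
k:     0  1  2  3  4  5  6
g(k):  0  1  2  0  1  2  0
So g(6) = 0.
Build the Grundy sequence for row D with g(k) = mex{g(k−s) : s ∈ {1, 4, 6, 7}, s ≤ k}:
k:     0  1  2  3  4  5  6  7  8
g(k):  0  1  0  1  2  0  1  2  3
So g(8) = 3.
The value of a disjunctive sum is the nim-sum of the parts.
Combined value = 2 ⊕ 2 ⊕ 0 ⊕ 3 = 3.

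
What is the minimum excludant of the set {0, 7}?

1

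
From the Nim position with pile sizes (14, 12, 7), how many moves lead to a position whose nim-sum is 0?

Write each in binary and XOR column by column:
  1110  (14)
  1100  (12)
  0111  (7)
  ----
  0101  (5)
The overall nim-sum is X = 5. A pile of size p has a winning move iff p XOR X < p (reduce it to p XOR X).
  14: 14 XOR 5 = 11 < 14 — winning move (to 11).
  12: 12 XOR 5 = 9 < 12 — winning move (to 9).
  7: 7 XOR 5 = 2 < 7 — winning move (to 2).
That gives 3 winning moves.

3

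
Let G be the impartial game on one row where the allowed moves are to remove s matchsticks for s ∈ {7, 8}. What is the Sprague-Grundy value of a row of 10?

Grundy values for subtraction set {7, 8}:
k:     0  1  2  3  4  5  6  7  8  9 10
g(k):  0  0  0  0  0  0  0  1  1  1  1
So g(10) = 1.

1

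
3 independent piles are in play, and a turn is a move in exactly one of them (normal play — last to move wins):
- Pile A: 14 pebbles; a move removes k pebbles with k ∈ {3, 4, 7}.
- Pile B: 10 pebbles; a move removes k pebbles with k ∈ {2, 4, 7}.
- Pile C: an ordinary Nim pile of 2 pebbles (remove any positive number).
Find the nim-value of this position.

1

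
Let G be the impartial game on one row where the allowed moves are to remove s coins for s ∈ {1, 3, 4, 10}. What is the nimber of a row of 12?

Compute g(0), g(1), … for moves {1, 3, 4, 10}:
g(0) = mex{} = 0
g(1) = mex{0} = 1
g(2) = mex{1} = 0
g(3) = mex{0} = 1
g(4) = mex{0,1} = 2
g(5) = mex{0,1,2} = 3
g(6) = mex{0,1,3} = 2
g(7) = mex{1,2} = 0
g(8) = mex{0,2,3} = 1
g(9) = mex{1,2,3} = 0
g(10) = mex{0,2} = 1
g(11) = mex{0,1} = 2
g(12) = mex{0,1,2} = 3
So g(12) = 3.

3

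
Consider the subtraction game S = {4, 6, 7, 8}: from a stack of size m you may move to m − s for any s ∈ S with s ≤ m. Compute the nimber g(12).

0

Grundy values for subtraction set {4, 6, 7, 8}:
k:     0  1  2  3  4  5  6  7  8  9 10 11 12
g(k):  0  0  0  0  1  1  1  1  2  2  2  2  0
So g(12) = 0.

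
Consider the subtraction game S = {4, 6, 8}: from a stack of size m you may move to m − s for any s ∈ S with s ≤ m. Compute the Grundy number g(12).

0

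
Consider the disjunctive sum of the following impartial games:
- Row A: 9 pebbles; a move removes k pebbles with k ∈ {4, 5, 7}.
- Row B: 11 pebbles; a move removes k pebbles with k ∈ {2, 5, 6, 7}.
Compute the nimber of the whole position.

1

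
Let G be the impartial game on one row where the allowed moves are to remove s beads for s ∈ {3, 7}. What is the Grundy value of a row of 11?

Build the Grundy sequence with g(k) = mex{g(k−s) : s ∈ {3, 7}, s ≤ k}:
k:     0  1  2  3  4  5  6  7  8  9 10 11
g(k):  0  0  0  1  1  1  0  2  2  1  0  0
So g(11) = 0.

0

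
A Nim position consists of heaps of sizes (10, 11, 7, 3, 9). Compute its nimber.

Compute the nim-sum pairwise:
10 XOR 11 = 1
1 XOR 7 = 6
6 XOR 3 = 5
5 XOR 9 = 12

12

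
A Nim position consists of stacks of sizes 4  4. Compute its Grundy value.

0

Write each in binary and XOR column by column:
  100  (4)
  100  (4)
  ---
  000  (0)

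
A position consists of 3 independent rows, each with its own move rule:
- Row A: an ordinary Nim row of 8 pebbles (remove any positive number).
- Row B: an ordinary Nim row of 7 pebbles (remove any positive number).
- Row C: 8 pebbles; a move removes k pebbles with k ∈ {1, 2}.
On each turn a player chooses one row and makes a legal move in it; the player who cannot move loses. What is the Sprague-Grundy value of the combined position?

13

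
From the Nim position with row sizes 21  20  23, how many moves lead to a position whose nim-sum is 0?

Write each in binary and XOR column by column:
  10101  (21)
  10100  (20)
  10111  (23)
  -----
  10110  (22)
The overall nim-sum is X = 22. A row of size p has a winning move iff p XOR X < p (reduce it to p XOR X).
  21: 21 XOR 22 = 3 < 21 — winning move (to 3).
  20: 20 XOR 22 = 2 < 20 — winning move (to 2).
  23: 23 XOR 22 = 1 < 23 — winning move (to 1).
That gives 3 winning moves.

3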